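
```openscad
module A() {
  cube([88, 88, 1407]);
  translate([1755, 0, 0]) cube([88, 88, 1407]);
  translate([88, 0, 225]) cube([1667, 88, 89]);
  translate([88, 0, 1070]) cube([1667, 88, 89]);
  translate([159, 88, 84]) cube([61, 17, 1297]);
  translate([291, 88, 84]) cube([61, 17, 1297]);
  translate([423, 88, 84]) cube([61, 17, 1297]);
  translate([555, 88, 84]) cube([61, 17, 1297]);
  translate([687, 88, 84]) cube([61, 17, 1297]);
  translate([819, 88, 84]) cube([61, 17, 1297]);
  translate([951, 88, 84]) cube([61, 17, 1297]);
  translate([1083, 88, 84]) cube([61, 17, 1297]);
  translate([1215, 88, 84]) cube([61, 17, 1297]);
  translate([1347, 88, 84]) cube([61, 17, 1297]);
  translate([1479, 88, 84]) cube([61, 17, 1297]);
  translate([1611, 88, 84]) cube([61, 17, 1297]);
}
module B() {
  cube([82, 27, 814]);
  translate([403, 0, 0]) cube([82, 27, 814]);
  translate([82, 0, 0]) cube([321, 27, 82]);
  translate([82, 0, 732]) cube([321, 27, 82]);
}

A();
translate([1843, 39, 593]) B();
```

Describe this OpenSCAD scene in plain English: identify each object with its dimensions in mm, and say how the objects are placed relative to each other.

A is a fence section. Two 88×88 mm posts, 1407 mm tall, stand on the floor with a clear span of 1667 mm between their inner faces. Two horizontal rails of 88×89 mm section span the gap between the posts with their undersides at z = 225 mm and z = 1070 mm, flush with the posts' −y face. 12 pickets, each 61 mm wide, 17 mm thick and 1297 mm tall, are fixed to the +y face of the rails with their bottoms at z = 84 mm, evenly spaced across the span with equal gaps (rounded down to the nearest mm) at the −x end and between each pair — any rounding remainder accumulates at the +x end.

B is a rectangular picture frame lying in the x–z plane (depth along y). The opening is 321 mm wide (x) by 650 mm tall (z), surrounded by a border 82 mm wide on all four sides. The frame is 27 mm deep and is made of two full-height vertical stiles with two horizontal rails fitted between them.

The picture frame is beside the fence section with their tops flush at z = 1407.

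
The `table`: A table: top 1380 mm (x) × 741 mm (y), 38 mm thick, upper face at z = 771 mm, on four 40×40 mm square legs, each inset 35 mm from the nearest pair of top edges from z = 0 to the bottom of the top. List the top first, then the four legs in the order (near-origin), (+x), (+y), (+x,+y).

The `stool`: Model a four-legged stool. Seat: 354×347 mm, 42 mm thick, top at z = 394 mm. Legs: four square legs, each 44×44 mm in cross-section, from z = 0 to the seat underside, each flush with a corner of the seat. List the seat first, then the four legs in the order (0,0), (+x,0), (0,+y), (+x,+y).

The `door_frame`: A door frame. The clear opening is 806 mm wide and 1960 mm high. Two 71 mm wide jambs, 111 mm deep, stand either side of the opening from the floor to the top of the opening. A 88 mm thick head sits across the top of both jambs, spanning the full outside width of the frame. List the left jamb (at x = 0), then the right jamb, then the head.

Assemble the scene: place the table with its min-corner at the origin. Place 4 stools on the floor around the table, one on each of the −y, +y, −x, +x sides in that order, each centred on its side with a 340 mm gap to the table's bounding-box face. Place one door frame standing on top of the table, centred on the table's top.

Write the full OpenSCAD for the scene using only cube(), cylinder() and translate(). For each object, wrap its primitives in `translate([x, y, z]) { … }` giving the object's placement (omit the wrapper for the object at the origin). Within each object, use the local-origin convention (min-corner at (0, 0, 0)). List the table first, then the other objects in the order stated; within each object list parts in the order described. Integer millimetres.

translate([0, 0, 733]) cube([1380, 741, 38]);
translate([35, 35, 0]) cube([40, 40, 733]);
translate([1305, 35, 0]) cube([40, 40, 733]);
translate([35, 666, 0]) cube([40, 40, 733]);
translate([1305, 666, 0]) cube([40, 40, 733]);
translate([513, -687, 0]) {
  translate([0, 0, 352]) cube([354, 347, 42]);
  cube([44, 44, 352]);
  translate([310, 0, 0]) cube([44, 44, 352]);
  translate([0, 303, 0]) cube([44, 44, 352]);
  translate([310, 303, 0]) cube([44, 44, 352]);
}
translate([513, 1081, 0]) {
  translate([0, 0, 352]) cube([354, 347, 42]);
  cube([44, 44, 352]);
  translate([310, 0, 0]) cube([44, 44, 352]);
  translate([0, 303, 0]) cube([44, 44, 352]);
  translate([310, 303, 0]) cube([44, 44, 352]);
}
translate([-694, 197, 0]) {
  translate([0, 0, 352]) cube([354, 347, 42]);
  cube([44, 44, 352]);
  translate([310, 0, 0]) cube([44, 44, 352]);
  translate([0, 303, 0]) cube([44, 44, 352]);
  translate([310, 303, 0]) cube([44, 44, 352]);
}
translate([1720, 197, 0]) {
  translate([0, 0, 352]) cube([354, 347, 42]);
  cube([44, 44, 352]);
  translate([310, 0, 0]) cube([44, 44, 352]);
  translate([0, 303, 0]) cube([44, 44, 352]);
  translate([310, 303, 0]) cube([44, 44, 352]);
}
translate([216, 315, 771]) {
  cube([71, 111, 1960]);
  translate([877, 0, 0]) cube([71, 111, 1960]);
  translate([0, 0, 1960]) cube([948, 111, 88]);
}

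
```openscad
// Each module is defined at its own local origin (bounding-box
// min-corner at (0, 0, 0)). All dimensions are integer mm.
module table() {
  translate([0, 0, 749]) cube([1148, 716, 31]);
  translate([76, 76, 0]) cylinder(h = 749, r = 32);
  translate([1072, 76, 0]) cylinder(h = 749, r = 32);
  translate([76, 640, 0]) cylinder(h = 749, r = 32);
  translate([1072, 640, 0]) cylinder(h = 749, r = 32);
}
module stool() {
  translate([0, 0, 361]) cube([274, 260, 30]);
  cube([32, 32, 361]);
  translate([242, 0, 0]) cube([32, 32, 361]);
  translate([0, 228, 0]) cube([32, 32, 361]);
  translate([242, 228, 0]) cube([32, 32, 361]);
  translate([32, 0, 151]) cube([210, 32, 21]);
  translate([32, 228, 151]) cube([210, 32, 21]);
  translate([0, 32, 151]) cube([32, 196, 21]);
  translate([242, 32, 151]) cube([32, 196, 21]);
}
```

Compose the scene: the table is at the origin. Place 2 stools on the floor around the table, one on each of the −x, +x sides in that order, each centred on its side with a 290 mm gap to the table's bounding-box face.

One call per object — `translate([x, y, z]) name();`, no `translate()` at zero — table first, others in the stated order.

table();
translate([-564, 228, 0]) stool();
translate([1438, 228, 0]) stool();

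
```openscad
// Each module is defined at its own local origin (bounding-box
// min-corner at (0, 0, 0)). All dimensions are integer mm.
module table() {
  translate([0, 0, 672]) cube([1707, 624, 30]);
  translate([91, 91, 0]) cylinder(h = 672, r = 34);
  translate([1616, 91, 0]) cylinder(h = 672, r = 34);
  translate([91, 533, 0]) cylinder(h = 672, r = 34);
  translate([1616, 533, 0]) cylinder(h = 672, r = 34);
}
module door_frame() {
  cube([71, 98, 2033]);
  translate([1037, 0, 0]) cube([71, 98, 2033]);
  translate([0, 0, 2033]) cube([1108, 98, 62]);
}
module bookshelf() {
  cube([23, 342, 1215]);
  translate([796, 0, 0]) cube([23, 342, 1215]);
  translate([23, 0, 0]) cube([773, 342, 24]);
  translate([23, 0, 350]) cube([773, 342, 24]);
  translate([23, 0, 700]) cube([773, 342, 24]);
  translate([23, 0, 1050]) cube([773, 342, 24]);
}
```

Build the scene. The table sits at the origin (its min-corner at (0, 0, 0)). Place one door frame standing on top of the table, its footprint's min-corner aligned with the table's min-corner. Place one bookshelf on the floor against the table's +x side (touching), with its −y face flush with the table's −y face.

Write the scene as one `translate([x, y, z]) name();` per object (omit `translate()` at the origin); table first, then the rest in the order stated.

table();
translate([0, 0, 702]) door_frame();
translate([1707, 0, 0]) bookshelf();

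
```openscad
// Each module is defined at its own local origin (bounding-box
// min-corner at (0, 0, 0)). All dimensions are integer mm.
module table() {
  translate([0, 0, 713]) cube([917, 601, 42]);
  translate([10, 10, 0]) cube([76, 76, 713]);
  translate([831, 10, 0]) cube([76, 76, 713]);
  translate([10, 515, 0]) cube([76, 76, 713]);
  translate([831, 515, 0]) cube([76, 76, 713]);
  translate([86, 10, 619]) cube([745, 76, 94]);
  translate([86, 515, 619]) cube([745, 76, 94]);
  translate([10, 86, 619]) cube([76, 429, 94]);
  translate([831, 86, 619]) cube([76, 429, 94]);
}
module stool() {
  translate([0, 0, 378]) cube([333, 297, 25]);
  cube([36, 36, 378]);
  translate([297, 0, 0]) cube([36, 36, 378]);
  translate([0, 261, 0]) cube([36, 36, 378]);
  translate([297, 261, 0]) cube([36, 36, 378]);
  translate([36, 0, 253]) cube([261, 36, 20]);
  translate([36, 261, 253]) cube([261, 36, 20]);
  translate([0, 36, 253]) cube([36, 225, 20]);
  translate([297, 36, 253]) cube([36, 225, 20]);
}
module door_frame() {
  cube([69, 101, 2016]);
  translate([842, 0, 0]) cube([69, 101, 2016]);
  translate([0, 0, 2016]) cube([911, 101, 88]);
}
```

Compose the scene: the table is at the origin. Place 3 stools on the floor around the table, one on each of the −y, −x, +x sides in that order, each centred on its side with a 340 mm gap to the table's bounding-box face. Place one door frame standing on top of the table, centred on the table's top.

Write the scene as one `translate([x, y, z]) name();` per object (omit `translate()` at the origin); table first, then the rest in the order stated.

table();
translate([292, -637, 0]) stool();
translate([-673, 152, 0]) stool();
translate([1257, 152, 0]) stool();
translate([3, 250, 755]) door_frame();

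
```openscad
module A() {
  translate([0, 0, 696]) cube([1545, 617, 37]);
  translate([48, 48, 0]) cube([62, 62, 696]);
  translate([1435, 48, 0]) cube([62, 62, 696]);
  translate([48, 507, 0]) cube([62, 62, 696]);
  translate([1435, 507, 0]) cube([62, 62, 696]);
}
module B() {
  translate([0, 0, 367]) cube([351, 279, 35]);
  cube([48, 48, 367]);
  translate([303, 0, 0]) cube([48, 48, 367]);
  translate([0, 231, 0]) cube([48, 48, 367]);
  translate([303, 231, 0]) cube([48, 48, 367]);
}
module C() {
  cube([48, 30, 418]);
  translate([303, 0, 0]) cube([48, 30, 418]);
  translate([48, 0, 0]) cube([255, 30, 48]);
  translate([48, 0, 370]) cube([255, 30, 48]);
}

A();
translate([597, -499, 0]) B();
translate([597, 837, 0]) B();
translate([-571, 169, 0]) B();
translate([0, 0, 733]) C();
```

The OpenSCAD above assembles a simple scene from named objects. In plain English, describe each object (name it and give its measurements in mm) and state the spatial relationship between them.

A is a rectangular dining table. The top is 1545×617×37 mm with its upper surface at z = 733 mm. It stands on four 62×62 mm square legs, each inset 48 mm from the nearest pair of top edges, running from the floor to the underside of the top.

B is a four-legged stool. The seat is a 351×279×35 mm slab whose top surface is at z = 402 mm; four square legs, each 48×48 mm in cross-section, run from the floor (z = 0) to the underside of the seat, each flush with a corner of the seat.

C is a rectangular picture frame lying in the x–z plane (depth along y). The opening is 255 mm wide (x) by 322 mm tall (z), surrounded by a border 48 mm wide on all four sides. The frame is 30 mm deep and is made of two full-height vertical stiles with two horizontal rails fitted between them.

Three stools sit around the table at the −y, +y, −x sides. The picture frame is on top of the table.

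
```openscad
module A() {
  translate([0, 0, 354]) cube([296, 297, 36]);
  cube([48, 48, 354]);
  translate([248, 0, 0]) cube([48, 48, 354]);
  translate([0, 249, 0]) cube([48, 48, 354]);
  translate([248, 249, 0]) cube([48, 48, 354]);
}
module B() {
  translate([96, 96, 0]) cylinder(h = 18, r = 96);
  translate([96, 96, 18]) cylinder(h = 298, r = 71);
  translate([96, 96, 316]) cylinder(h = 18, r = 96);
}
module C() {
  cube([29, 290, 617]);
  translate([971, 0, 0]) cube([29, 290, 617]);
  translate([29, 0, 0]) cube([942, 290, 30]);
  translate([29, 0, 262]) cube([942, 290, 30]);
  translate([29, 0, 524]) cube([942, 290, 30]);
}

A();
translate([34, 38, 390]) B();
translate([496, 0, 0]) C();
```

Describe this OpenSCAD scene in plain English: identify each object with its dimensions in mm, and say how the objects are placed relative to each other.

A is a simple wooden stool: a rectangular seat 296 mm (x) by 297 mm (y), 36 mm thick, top face at z = 390 mm, on four square legs, each 48×48 mm in cross-section. The legs rest on z = 0, each flush with a corner of the seat.

B is a spool: two coaxial disc flanges of radius 96 mm and thickness 18 mm, joined by a core cylinder of radius 71 mm and height 298 mm. The lower flange rests on z = 0 and the three cylinders share a vertical axis.

C is an open bookshelf. Two side panels, each 29 mm thick, 290 mm deep and 617 mm tall, stand 1000 mm apart (outside-to-outside). Between them sit 3 shelves, each 30 mm thick and 290 mm deep, spanning the full gap between the sides. The bottom shelf rests on the floor (its underside at z = 0) and the clear gap between one shelf's top and the next shelf's underside is 232 mm.

The spool is on top of the stool. The bookshelf is on the floor beside the stool on its +x side.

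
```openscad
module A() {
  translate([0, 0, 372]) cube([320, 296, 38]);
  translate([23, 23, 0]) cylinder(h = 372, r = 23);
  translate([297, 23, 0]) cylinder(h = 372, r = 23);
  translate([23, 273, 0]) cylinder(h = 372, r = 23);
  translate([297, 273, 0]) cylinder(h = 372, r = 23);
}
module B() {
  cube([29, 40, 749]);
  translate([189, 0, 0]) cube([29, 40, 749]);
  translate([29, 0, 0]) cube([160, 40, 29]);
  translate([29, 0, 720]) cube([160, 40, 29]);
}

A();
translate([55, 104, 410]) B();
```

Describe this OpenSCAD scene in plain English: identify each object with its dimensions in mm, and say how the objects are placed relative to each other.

A is a simple wooden stool: a rectangular seat 320 mm (x) by 296 mm (y), 38 mm thick, top face at z = 410 mm, on four round legs, each 46 mm in diameter. The legs rest on z = 0, each leg's axis is inset half a diameter from the nearest pair of seat edges (so the leg's bounding box is flush with the corner).

B is a rectangular picture frame lying in the x–z plane (depth along y). The opening is 160 mm wide (x) by 691 mm tall (z), surrounded by a border 29 mm wide on all four sides. The frame is 40 mm deep and is made of two full-height vertical stiles with two horizontal rails fitted between them.

The picture frame is on top of the stool.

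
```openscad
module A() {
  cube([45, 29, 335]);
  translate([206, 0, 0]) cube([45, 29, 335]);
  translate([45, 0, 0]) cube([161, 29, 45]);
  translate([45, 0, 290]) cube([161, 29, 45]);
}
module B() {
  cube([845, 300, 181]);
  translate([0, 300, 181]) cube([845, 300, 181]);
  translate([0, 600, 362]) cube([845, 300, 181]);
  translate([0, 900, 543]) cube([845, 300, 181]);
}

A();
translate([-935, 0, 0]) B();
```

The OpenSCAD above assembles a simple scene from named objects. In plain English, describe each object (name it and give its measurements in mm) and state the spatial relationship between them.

A is a rectangular picture frame lying in the x–z plane (depth along y). The opening is 161 mm wide (x) by 245 mm tall (z), surrounded by a border 45 mm wide on all four sides. The frame is 29 mm deep and is made of two full-height vertical stiles with two horizontal rails fitted between them.

B is a run of 4 identical solid stair steps. Each tread is 845×300 mm and each step block is 181 mm high. Step 1 rests on the floor; step k is offset from step 1 by (k−1)×300 mm in y and (k−1)×181 mm in z.

The staircase is on the floor beside the picture frame on its −x side.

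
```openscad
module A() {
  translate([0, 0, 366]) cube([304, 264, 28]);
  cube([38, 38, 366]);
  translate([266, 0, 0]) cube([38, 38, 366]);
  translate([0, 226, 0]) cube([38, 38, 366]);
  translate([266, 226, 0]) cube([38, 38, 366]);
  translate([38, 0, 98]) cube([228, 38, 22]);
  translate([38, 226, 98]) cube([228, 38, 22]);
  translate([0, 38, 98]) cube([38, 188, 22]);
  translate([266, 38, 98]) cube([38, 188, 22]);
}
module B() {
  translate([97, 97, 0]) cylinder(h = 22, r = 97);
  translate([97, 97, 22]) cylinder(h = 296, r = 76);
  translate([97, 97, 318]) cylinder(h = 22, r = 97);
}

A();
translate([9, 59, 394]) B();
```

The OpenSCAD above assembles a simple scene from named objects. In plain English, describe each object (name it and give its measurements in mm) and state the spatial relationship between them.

A is a four-legged stool. The seat is 304×264 mm, 28 mm thick, top at z = 394 mm. It stands on four square legs, each 38×38 mm in cross-section, from z = 0 to the seat underside, each flush with a corner of the seat. Four stretchers, 38 mm wide and 22 mm tall, connect adjacent legs with their undersides at z = 98 mm, each running between the inner faces of the legs it joins and aligned with the legs' outer faces on the other axis.

B is a spool: two coaxial disc flanges of radius 97 mm and thickness 22 mm, joined by a core cylinder of radius 76 mm and height 296 mm. The lower flange rests on z = 0 and the three cylinders share a vertical axis.

The spool is on top of the stool.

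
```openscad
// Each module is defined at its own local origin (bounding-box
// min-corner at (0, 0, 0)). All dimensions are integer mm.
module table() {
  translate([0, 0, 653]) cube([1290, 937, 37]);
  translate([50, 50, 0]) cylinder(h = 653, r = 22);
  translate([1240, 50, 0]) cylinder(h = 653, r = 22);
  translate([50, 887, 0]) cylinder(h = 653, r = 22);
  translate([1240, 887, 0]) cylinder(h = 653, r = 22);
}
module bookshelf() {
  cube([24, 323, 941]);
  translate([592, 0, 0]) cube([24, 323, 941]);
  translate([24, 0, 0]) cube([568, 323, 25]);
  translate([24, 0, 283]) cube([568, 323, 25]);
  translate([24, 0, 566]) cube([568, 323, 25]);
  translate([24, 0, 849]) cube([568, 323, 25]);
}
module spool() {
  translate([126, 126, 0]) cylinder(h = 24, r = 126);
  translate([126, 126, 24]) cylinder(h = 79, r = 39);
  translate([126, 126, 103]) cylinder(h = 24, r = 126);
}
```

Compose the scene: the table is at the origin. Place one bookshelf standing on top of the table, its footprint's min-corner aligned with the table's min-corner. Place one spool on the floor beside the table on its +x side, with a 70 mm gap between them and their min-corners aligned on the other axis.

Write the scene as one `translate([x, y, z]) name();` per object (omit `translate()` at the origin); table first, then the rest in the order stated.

table();
translate([0, 0, 690]) bookshelf();
translate([1360, 0, 0]) spool();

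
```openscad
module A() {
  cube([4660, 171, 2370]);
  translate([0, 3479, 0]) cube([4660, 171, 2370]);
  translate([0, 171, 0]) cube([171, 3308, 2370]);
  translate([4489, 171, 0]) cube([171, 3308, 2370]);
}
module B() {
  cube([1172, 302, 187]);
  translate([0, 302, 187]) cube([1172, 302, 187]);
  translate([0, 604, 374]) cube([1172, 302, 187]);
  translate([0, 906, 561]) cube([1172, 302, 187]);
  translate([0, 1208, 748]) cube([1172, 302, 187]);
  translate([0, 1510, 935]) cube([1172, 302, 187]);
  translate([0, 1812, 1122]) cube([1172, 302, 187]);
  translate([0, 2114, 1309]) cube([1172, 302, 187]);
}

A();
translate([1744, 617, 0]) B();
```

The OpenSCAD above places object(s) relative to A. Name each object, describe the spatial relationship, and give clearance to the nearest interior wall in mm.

A is a house frame. B is a staircase. The staircase sits inside the house frame, centred. The clearance to the nearest interior wall is 446 mm.

Clearances: x = 1573, y = 446; minimum 446 mm.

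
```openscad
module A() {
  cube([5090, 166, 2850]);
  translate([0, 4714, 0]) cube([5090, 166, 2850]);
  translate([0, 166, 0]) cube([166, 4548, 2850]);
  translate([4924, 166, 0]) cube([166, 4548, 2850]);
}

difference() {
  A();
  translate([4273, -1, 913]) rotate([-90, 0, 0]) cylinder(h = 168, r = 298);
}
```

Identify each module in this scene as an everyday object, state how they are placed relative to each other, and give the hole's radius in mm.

The subtracted cylinder has r = 298 mm.

A is a house frame. The house frame has a circular hole through its front wall. The hole's radius is 298 mm.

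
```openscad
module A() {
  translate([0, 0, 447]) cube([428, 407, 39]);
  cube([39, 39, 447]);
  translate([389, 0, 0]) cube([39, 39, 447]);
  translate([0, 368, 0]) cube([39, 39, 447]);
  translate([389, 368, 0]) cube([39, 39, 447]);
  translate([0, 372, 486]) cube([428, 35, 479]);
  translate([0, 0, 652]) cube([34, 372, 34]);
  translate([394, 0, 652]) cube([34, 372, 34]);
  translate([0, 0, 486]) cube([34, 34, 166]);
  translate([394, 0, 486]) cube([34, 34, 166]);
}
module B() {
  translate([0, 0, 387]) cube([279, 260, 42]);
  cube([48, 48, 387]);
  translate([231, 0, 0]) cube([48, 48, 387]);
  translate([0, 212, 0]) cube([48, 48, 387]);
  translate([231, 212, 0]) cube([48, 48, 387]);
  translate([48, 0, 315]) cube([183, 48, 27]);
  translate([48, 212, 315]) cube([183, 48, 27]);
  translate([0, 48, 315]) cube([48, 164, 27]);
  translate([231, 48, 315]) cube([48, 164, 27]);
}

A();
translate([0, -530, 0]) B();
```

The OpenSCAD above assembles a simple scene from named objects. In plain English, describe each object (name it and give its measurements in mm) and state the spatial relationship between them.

A is a chair: 428×407 mm seat, 39 mm thick, top at z = 486 mm, on four 39 mm square corner legs flush with the seat edges. A 35 mm thick backrest slab spans the full seat width, extending 479 mm above the seat top, its back face flush with the seat's +y edge. Two armrests of 34×34 mm section run along each side from the seat's front edge to the front of the backrest, top faces 200 mm above the seat top and outer faces flush with the seat's x-edges; a 34×34 mm post under the front of each armrest stands on the seat at the front corner.

B is a simple wooden stool: a rectangular seat 279 mm (x) by 260 mm (y), 42 mm thick, top face at z = 429 mm, on four square legs, each 48×48 mm in cross-section. The legs rest on z = 0, each flush with a corner of the seat. Four stretchers, 48 mm wide and 27 mm tall, connect adjacent legs with their undersides at z = 315 mm, each running between the inner faces of the legs it joins and aligned with the legs' outer faces on the other axis.

The stool is on the floor beside the chair on its −y side.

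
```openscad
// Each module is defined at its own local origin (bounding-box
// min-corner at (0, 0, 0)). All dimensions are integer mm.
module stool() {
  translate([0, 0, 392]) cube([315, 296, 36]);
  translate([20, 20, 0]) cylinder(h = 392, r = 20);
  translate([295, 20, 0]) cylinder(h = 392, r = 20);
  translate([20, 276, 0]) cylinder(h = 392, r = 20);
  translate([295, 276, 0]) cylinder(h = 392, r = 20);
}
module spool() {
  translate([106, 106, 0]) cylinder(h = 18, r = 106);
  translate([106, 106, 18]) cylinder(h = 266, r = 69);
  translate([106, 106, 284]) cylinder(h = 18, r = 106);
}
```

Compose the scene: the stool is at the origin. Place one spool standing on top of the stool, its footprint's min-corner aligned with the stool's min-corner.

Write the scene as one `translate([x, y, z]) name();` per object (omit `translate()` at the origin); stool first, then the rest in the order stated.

stool();
translate([0, 0, 428]) spool();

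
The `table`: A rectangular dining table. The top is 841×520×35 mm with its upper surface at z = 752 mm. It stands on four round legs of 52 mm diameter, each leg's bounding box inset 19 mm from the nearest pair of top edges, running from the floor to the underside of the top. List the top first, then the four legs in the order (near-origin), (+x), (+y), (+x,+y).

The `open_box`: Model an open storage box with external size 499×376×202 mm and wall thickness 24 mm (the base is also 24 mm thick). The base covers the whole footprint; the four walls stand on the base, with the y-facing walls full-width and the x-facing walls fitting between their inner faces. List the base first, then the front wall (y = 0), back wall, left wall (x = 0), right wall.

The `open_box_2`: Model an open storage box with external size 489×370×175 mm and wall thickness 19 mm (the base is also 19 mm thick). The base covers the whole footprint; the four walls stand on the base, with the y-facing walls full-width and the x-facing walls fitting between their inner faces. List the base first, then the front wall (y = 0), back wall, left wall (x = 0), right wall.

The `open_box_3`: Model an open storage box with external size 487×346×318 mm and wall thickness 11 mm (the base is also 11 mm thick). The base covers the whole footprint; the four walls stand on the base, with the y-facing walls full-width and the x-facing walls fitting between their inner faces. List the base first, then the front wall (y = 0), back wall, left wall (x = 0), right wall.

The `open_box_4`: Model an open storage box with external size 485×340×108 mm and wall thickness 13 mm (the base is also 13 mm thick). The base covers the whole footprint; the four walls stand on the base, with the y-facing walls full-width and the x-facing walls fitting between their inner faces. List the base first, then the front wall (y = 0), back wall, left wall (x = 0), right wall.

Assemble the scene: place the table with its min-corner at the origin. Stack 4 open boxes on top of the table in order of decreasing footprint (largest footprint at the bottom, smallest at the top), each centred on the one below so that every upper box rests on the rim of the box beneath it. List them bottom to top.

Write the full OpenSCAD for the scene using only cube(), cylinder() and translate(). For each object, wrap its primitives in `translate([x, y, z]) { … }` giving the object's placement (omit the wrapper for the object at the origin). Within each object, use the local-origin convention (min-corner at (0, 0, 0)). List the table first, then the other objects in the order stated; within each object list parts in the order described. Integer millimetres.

translate([0, 0, 717]) cube([841, 520, 35]);
translate([45, 45, 0]) cylinder(h = 717, r = 26);
translate([796, 45, 0]) cylinder(h = 717, r = 26);
translate([45, 475, 0]) cylinder(h = 717, r = 26);
translate([796, 475, 0]) cylinder(h = 717, r = 26);
translate([171, 72, 752]) {
  cube([499, 376, 24]);
  translate([0, 0, 24]) cube([499, 24, 178]);
  translate([0, 352, 24]) cube([499, 24, 178]);
  translate([0, 24, 24]) cube([24, 328, 178]);
  translate([475, 24, 24]) cube([24, 328, 178]);
}
translate([176, 75, 954]) {
  cube([489, 370, 19]);
  translate([0, 0, 19]) cube([489, 19, 156]);
  translate([0, 351, 19]) cube([489, 19, 156]);
  translate([0, 19, 19]) cube([19, 332, 156]);
  translate([470, 19, 19]) cube([19, 332, 156]);
}
translate([177, 87, 1129]) {
  cube([487, 346, 11]);
  translate([0, 0, 11]) cube([487, 11, 307]);
  translate([0, 335, 11]) cube([487, 11, 307]);
  translate([0, 11, 11]) cube([11, 324, 307]);
  translate([476, 11, 11]) cube([11, 324, 307]);
}
translate([178, 90, 1447]) {
  cube([485, 340, 13]);
  translate([0, 0, 13]) cube([485, 13, 95]);
  translate([0, 327, 13]) cube([485, 13, 95]);
  translate([0, 13, 13]) cube([13, 314, 95]);
  translate([472, 13, 13]) cube([13, 314, 95]);
}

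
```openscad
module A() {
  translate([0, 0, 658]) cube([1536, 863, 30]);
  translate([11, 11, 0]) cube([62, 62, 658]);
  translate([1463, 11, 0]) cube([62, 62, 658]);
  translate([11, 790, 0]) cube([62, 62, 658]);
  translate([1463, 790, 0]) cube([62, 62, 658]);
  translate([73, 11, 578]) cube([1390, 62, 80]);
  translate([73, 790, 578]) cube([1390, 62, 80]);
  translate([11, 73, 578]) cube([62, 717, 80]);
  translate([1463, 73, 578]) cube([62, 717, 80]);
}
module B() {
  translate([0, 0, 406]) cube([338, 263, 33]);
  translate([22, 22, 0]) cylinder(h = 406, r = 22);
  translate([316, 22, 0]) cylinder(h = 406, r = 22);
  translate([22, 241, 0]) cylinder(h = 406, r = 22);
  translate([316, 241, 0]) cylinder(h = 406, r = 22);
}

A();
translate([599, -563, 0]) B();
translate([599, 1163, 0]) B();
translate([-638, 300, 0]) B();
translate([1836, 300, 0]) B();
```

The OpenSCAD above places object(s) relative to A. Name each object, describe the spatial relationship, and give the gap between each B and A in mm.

A is a table. B is a stool. Four stools sit around the table at the −y, +y, −x, +x sides. The gap between each stool and the table is 300 mm.

Each stool's nearest face is 300 mm from the table's bounding box.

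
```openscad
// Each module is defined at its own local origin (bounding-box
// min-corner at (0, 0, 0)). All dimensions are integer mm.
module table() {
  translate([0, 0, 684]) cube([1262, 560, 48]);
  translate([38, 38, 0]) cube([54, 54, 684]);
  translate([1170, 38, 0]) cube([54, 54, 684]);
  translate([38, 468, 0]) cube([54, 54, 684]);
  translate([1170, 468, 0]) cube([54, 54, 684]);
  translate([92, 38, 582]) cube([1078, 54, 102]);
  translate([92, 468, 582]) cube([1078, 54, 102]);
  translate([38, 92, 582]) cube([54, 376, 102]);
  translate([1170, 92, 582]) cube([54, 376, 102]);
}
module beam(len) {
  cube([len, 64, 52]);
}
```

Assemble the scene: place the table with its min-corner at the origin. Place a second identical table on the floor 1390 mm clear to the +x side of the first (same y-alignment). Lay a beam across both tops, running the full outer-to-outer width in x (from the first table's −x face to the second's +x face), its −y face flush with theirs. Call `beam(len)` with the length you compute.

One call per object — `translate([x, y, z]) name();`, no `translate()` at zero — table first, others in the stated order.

table();
translate([2652, 0, 0]) table();
translate([0, 0, 732]) beam(3914);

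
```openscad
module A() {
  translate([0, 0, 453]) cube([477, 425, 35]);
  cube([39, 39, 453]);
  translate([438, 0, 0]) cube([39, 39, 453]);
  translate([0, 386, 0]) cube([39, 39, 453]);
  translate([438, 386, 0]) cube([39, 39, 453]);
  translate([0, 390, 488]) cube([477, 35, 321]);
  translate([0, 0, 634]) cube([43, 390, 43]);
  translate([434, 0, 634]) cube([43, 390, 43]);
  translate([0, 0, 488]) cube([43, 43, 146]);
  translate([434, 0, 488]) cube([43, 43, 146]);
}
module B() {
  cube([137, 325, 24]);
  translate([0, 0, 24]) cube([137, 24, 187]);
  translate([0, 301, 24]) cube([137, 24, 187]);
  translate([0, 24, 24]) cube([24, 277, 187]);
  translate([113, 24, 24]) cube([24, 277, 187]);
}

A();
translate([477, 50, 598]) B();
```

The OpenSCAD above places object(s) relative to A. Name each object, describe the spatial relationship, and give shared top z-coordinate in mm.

A is a chair. B is an open box. The open box is beside the chair with their tops flush at z = 809. The shared top z-coordinate is 809 mm.

Both tops at z = 809 mm.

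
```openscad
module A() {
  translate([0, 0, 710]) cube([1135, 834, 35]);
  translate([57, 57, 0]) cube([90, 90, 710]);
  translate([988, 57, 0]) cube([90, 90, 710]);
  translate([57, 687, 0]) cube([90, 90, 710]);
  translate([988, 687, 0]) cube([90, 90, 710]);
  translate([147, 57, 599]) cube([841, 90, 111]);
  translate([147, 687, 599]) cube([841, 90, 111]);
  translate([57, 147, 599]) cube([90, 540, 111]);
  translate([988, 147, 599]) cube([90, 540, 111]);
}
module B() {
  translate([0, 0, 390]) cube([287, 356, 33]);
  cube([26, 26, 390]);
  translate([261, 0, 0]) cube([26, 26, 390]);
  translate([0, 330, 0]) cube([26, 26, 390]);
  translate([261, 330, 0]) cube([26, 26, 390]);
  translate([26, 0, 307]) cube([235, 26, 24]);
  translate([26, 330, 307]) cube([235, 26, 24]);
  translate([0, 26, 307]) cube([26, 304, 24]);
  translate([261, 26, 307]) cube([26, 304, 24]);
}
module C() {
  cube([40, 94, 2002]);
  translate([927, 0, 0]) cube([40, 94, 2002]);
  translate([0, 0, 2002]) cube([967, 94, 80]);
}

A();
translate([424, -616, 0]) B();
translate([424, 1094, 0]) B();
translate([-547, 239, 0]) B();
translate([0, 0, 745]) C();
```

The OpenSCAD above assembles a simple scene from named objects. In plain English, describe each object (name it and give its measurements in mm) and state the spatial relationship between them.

A is a table: top 1135 mm (x) × 834 mm (y), 35 mm thick, upper face at z = 745 mm, on four 90×90 mm square legs, each inset 57 mm from the nearest pair of top edges, running from z = 0 to the bottom of the top. Four apron rails, 90 mm thick and 111 mm tall, run between adjacent legs with their top edges flush with the underside of the top and their outer faces flush with the legs' outer faces.

B is a four-legged stool. The seat is 287×356 mm, 33 mm thick, top at z = 423 mm. It stands on four square legs, each 26×26 mm in cross-section, from z = 0 to the seat underside, each flush with a corner of the seat. Four stretchers, 26 mm wide and 24 mm tall, connect adjacent legs with their undersides at z = 307 mm, each running between the inner faces of the legs it joins and aligned with the legs' outer faces on the other axis.

C is a rectangular door frame: two vertical jambs of 40×94 mm section, 2002 mm tall, with a clear opening 887 mm wide between their inner faces. A header 80 mm tall and 94 mm deep lies on top of the jambs and spans the full outside width.

Three stools sit around the table at the −y, +y, −x sides. The door frame is on top of the table.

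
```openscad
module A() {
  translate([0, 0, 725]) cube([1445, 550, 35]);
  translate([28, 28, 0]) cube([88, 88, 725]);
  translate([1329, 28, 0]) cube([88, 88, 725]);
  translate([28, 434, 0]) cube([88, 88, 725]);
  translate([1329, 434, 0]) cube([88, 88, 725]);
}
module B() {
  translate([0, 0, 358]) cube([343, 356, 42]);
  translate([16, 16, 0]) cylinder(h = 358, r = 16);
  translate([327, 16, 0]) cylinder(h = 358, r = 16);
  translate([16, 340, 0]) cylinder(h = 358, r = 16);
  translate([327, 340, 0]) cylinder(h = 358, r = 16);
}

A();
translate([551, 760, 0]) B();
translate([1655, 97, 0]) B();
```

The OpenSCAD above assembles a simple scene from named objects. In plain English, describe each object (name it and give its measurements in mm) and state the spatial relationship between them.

A is a rectangular dining table. The top is 1445×550×35 mm with its upper surface at z = 760 mm. It stands on four 88×88 mm square legs, each inset 28 mm from the nearest pair of top edges, running from the floor to the underside of the top.

B is a simple wooden stool: a rectangular seat 343 mm (x) by 356 mm (y), 42 mm thick, top face at z = 400 mm, on four round legs, each 32 mm in diameter. The legs rest on z = 0, each leg's axis is inset half a diameter from the nearest pair of seat edges (so the leg's bounding box is flush with the corner).

Two stools sit around the table at the +y, +x sides.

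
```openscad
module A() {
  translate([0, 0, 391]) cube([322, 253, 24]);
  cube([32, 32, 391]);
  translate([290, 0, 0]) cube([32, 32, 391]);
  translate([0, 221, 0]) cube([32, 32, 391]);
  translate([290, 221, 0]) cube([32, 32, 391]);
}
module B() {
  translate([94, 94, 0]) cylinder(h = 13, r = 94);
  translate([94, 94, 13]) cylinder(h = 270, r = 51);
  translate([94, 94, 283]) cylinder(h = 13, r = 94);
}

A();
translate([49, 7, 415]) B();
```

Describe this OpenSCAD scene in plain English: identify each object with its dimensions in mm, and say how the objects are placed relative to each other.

A is a four-legged stool. The seat is 322×253 mm, 24 mm thick, top at z = 415 mm. It stands on four square legs, each 32×32 mm in cross-section, from z = 0 to the seat underside, each flush with a corner of the seat.

B is a spool: two coaxial disc flanges of radius 94 mm and thickness 13 mm, joined by a core cylinder of radius 51 mm and height 270 mm. The lower flange rests on z = 0 and the three cylinders share a vertical axis.

The spool is on top of the stool.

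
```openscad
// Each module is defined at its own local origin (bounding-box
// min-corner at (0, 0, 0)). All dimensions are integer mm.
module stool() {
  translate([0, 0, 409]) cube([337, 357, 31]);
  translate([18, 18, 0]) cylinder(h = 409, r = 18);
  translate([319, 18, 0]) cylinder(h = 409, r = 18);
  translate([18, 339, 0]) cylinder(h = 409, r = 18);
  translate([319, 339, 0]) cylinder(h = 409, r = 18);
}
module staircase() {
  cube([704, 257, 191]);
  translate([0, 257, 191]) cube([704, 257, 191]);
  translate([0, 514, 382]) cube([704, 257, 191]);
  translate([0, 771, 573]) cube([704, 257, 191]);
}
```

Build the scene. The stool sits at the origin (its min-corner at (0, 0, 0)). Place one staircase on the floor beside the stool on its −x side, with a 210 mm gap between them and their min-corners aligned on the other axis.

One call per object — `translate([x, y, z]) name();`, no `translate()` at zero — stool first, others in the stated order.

stool();
translate([-914, 0, 0]) staircase();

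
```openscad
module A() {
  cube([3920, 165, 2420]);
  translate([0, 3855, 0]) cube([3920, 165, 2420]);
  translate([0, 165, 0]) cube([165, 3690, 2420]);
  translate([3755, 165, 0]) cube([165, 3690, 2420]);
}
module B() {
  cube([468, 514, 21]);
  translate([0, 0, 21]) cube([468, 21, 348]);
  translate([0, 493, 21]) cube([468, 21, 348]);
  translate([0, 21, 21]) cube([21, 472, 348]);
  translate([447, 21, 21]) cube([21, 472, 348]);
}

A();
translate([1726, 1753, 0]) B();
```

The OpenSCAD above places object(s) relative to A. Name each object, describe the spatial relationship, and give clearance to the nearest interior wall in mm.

Clearances: x = 1561, y = 1588; minimum 1561 mm.

A is a house frame. B is an open box. The open box sits inside the house frame, centred. The clearance to the nearest interior wall is 1561 mm.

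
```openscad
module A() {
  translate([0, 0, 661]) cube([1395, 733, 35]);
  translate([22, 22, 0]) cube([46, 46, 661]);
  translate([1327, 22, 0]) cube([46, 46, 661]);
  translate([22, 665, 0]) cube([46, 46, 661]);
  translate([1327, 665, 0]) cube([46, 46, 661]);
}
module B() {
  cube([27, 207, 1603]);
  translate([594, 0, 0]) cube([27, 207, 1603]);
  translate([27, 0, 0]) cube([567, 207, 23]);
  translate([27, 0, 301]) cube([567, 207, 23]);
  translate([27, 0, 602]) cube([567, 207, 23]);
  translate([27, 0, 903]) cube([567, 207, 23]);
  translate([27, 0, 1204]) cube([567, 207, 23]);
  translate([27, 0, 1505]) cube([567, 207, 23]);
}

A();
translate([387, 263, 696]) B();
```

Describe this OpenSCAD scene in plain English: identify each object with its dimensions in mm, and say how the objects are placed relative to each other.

A is a table: top 1395 mm (x) × 733 mm (y), 35 mm thick, upper face at z = 696 mm, on four 46×46 mm square legs, each inset 22 mm from the nearest pair of top edges, running from z = 0 to the bottom of the top.

B is a bookshelf 621 mm wide overall, 207 mm deep and 1603 mm tall. The two sides are 27 mm thick vertical panels. 6 horizontal shelves of 23 mm thickness span between the inner faces of the sides; the lowest shelf sits on the floor and shelves are stacked with a clear vertical gap of 278 mm between each pair.

The bookshelf is on top of the table, centred.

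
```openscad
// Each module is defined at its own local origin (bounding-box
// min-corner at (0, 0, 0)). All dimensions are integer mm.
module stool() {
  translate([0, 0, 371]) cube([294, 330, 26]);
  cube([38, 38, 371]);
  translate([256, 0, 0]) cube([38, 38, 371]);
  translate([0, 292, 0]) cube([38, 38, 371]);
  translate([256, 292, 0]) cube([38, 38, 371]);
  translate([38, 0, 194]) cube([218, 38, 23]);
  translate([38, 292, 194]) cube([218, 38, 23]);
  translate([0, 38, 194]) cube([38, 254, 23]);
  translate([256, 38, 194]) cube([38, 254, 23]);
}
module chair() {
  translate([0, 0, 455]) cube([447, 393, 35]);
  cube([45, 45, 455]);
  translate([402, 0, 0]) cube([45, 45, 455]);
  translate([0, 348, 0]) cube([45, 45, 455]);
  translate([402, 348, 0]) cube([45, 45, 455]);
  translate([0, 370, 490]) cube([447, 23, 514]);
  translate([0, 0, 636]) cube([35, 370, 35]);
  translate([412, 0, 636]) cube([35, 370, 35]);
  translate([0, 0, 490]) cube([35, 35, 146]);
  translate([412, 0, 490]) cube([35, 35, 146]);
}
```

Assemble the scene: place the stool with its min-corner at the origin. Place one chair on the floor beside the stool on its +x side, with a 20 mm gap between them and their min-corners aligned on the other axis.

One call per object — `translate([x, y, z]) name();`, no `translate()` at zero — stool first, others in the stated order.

stool();
translate([314, 0, 0]) chair();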